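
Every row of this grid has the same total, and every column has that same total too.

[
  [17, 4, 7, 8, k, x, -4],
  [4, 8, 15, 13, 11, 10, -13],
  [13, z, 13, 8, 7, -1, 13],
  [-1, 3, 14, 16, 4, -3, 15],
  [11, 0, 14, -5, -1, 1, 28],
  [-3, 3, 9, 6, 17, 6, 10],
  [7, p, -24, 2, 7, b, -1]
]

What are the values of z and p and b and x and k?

z = -5, p = 35, b = 22, x = 13, k = 3

Rows 2 and 4 both sum to 48, so that's the common total.
Column 5 has 11 + 7 + 4 − 1 + 17 + 7 = 45; the blank must be 48 − 45 = 3.
Row 3 has 13 + 13 + 8 + 7 − 1 + 13 = 53; the blank must be 48 − 53 = -5.
Column 2 has 4 + 8 − 5 + 3 + 0 + 3 = 13; the blank must be 48 − 13 = 35.
Row 7 has 7 + 35 − 24 + 2 + 7 − 1 = 26; the blank must be 48 − 26 = 22.
Row 1 has 17 + 4 + 7 + 8 + 3 − 4 = 35; the blank must be 48 − 35 = 13.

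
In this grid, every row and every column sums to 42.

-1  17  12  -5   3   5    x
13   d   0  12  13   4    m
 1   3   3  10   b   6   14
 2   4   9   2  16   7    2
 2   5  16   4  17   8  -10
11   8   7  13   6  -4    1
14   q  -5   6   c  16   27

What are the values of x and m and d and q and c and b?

Row 3: 1 + 3 + 3 + 10 + 6 + 14 = 37, so its missing entry is 42 − 37 = 5.
Column 5: 3 + 13 + 5 + 16 + 17 + 6 = 60, so its missing entry is 42 − 60 = -18.
Row 7: 14 − 5 + 6 − 18 + 16 + 27 = 40, so its missing entry is 42 − 40 = 2.
Column 2: 17 + 3 + 4 + 5 + 8 + 2 = 39, so its missing entry is 42 − 39 = 3.
Row 1: -1 + 17 + 12 − 5 + 3 + 5 = 31, so its missing entry is 42 − 31 = 11.
Row 2: 13 + 3 + 0 + 12 + 13 + 4 = 45, so its missing entry is 42 − 45 = -3.

x = 11, m = -3, d = 3, q = 2, c = -18, b = 5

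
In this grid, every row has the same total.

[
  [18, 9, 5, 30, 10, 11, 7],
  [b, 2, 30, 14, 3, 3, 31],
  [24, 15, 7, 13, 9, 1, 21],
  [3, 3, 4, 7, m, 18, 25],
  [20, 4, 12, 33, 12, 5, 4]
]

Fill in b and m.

b = 7, m = 30

The complete rows each total 90.
Row 2 is missing 90 − 83 = 7 (since 2 + 30 + 14 + 3 + 3 + 31 = 83).
Row 4 is missing 90 − 60 = 30 (since 3 + 3 + 4 + 7 + 18 + 25 = 60).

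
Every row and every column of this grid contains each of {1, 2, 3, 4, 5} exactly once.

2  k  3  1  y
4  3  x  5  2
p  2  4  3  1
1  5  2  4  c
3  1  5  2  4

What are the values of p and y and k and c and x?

p = 5, y = 5, k = 4, c = 3, x = 1

For row 1, column 2: column 2 already has {1, 2, 3, 5}; that leaves 4.
For row 2, column 3: row 2 already has {2, 3, 4, 5}; that leaves 1.
Cell (1,5): row 1 already has {1, 2, 3, 4} → 5.
Cell (4,5): row 4 already has {1, 2, 4, 5} → 3.
Cell (3,1): row 3 already has {1, 2, 3, 4} → 5.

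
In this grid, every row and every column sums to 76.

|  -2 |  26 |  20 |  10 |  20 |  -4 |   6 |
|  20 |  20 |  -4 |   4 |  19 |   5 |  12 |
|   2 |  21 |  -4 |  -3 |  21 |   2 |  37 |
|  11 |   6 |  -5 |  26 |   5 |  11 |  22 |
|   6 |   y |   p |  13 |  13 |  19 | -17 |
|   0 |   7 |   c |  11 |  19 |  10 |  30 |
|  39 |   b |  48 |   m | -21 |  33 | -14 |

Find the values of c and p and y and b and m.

The known cells in column 4 total 61, leaving 76 − 61 = 15 for the blank.
The known cells in row 7 total 100, leaving 76 − 100 = -24 for the blank.
The known cells in column 2 total 56, leaving 76 − 56 = 20 for the blank.
The known cells in row 5 total 54, leaving 76 − 54 = 22 for the blank.
The known cells in row 6 total 77, leaving 76 − 77 = -1 for the blank.

c = -1, p = 22, y = 20, b = -24, m = 15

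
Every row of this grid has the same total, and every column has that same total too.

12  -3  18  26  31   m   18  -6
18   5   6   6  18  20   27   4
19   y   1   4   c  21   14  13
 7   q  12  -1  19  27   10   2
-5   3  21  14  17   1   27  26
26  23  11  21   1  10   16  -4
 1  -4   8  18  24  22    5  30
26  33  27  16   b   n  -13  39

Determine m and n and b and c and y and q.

m = 8, n = -5, b = -19, c = 13, y = 19, q = 28

Rows 2 and 5 both sum to 104, so that's the common total.
Row 4: 7 + 12 − 1 + 19 + 27 + 10 + 2 = 76, so its missing entry is 104 − 76 = 28.
Column 2: -3 + 5 + 28 + 3 + 23 − 4 + 33 = 85, so its missing entry is 104 − 85 = 19.
Row 3: 19 + 19 + 1 + 4 + 21 + 14 + 13 = 91, so its missing entry is 104 − 91 = 13.
Column 5: 31 + 18 + 13 + 19 + 17 + 1 + 24 = 123, so its missing entry is 104 − 123 = -19.
Row 1: 12 − 3 + 18 + 26 + 31 + 18 − 6 = 96, so its missing entry is 104 − 96 = 8.
Row 8: 26 + 33 + 27 + 16 − 19 − 13 + 39 = 109, so its missing entry is 104 − 109 = -5.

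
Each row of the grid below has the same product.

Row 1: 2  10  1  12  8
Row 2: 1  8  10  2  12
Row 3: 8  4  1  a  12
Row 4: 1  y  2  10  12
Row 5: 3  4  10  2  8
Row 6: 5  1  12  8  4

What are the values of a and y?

a = 5, y = 8

Rows 1 and 6 each multiply to 1920, so every row has product 1920.
Row 3: 8×4×1×12 = 384, so the missing entry is 1920 ÷ 384 = 5.
Row 4: 1×2×10×12 = 240, so the missing entry is 1920 ÷ 240 = 8.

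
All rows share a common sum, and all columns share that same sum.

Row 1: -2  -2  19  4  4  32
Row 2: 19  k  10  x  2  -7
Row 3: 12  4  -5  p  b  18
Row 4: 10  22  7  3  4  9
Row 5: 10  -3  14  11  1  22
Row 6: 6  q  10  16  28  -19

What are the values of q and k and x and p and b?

q = 14, k = 20, x = 11, p = 10, b = 16

Rows 1 and 4 both sum to 55, so that's the common total.
Column 5 has 4 + 2 + 4 + 1 + 28 = 39; the blank must be 55 − 39 = 16.
Row 6 has 6 + 10 + 16 + 28 − 19 = 41; the blank must be 55 − 41 = 14.
Column 2 has -2 + 4 + 22 − 3 + 14 = 35; the blank must be 55 − 35 = 20.
Row 3 has 12 + 4 − 5 + 16 + 18 = 45; the blank must be 55 − 45 = 10.
Row 2 has 19 + 20 + 10 + 2 − 7 = 44; the blank must be 55 − 44 = 11.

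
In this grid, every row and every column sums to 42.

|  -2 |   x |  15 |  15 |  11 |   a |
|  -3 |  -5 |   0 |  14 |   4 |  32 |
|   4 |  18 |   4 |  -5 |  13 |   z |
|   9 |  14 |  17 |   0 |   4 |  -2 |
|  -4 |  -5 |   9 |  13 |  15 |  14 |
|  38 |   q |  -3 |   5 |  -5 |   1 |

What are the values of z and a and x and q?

Row 3 has 4 + 18 + 4 − 5 + 13 = 34; the blank must be 42 − 34 = 8.
Row 6 has 38 − 3 + 5 − 5 + 1 = 36; the blank must be 42 − 36 = 6.
Column 2 has -5 + 18 + 14 − 5 + 6 = 28; the blank must be 42 − 28 = 14.
Row 1 has -2 + 14 + 15 + 15 + 11 = 53; the blank must be 42 − 53 = -11.

z = 8, a = -11, x = 14, q = 6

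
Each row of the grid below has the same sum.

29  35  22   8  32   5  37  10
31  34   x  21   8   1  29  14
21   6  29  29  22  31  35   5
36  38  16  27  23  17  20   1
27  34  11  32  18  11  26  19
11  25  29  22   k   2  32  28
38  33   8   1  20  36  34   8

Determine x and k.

Row 1 sums to 178 and so does row 5; that's the common total.
In row 2 the known cells total 138, leaving 178 − 138 = 40.
In row 6 the known cells total 149, leaving 178 − 149 = 29.

x = 40, k = 29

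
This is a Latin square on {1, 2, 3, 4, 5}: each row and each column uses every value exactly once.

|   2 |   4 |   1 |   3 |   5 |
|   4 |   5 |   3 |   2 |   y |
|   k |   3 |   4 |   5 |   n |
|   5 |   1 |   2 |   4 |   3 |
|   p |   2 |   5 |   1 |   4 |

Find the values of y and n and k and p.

For row 5, column 1: row 5 already has {1, 2, 4, 5}; that leaves 3.
Cell (3,1): column 1 already has {2, 3, 4, 5} → 1.
Cell (3,5): row 3 already has {1, 3, 4, 5} → 2.
For row 2, column 5: row 2 already has {2, 3, 4, 5}; that leaves 1.

y = 1, n = 2, k = 1, p = 3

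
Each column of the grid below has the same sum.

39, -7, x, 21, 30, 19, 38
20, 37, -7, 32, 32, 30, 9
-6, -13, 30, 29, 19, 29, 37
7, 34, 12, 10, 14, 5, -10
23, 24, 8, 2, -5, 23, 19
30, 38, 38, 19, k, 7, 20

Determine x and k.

x = 32, k = 23

Columns 1 and 6 both add up to 113, so every column sums to 113.
Column 3: -7 + 30 + 12 + 8 + 38 = 81, so the missing entry is 113 − 81 = 32.
Column 5: 30 + 32 + 19 + 14 − 5 = 90, so the missing entry is 113 − 90 = 23.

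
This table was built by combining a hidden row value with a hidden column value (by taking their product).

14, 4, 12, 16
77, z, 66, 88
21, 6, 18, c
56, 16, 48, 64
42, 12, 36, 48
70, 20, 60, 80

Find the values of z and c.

Each row is a constant multiple of every other row — this is a multiplication table with the headers hidden.
Row 2 is 66/12 = 11/2 times row 1, so its entry in column 2 is 4 × 11/2 = 22.
Row 3 is 18/12 = 3/2 times row 1, so its entry in column 4 is 16 × 3/2 = 24.

z = 22, c = 24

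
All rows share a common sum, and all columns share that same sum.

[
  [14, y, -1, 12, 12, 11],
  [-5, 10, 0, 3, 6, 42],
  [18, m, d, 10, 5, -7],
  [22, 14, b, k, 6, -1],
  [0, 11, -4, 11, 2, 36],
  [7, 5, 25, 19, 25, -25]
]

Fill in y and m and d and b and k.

Rows 2 and 5 both sum to 56, so that's the common total.
The known cells in row 1 total 48, leaving 56 − 48 = 8 for the blank.
The known cells in column 2 total 48, leaving 56 − 48 = 8 for the blank.
The known cells in column 4 total 55, leaving 56 − 55 = 1 for the blank.
The known cells in row 3 total 34, leaving 56 − 34 = 22 for the blank.
The known cells in row 4 total 42, leaving 56 − 42 = 14 for the blank.

y = 8, m = 8, d = 22, b = 14, k = 1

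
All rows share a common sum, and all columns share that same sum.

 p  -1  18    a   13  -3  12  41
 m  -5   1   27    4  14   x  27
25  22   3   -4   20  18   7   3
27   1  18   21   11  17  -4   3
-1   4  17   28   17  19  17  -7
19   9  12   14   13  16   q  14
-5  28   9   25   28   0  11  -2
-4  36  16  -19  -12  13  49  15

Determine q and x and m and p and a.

Rows 3 and 4 both sum to 94, so that's the common total.
The known cells in column 4 total 92, leaving 94 − 92 = 2 for the blank.
The known cells in row 1 total 82, leaving 94 − 82 = 12 for the blank.
The known cells in row 6 total 97, leaving 94 − 97 = -3 for the blank.
The known cells in column 1 total 73, leaving 94 − 73 = 21 for the blank.
The known cells in row 2 total 89, leaving 94 − 89 = 5 for the blank.

q = -3, x = 5, m = 21, p = 12, a = 2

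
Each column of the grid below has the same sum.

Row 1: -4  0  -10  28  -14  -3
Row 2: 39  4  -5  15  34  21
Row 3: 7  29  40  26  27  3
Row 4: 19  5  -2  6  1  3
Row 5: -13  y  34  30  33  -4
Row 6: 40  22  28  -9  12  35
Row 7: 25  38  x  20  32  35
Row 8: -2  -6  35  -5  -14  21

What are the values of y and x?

The complete columns each total 111.
Column 2 is missing 111 − 92 = 19 (since 0 + 4 + 29 + 5 + 22 + 38 − 6 = 92).
Column 3 is missing 111 − 120 = -9 (since -10 − 5 + 40 − 2 + 34 + 28 + 35 = 120).

y = 19, x = -9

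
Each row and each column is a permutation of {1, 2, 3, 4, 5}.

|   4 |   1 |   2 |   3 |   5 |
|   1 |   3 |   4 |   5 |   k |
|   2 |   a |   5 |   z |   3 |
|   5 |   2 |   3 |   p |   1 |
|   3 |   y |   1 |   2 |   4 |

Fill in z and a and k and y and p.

z = 1, a = 4, k = 2, y = 5, p = 4

Cell (2,5): row 2 already has {1, 3, 4, 5} → 2.
For row 4, column 4: row 4 already has {1, 2, 3, 5}; that leaves 4.
For row 3, column 4: column 4 already has {2, 3, 4, 5}; that leaves 1.
Cell (3,2): row 3 already has {1, 2, 3, 5} → 4.
For row 5, column 2: row 5 already has {1, 2, 3, 4}; that leaves 5.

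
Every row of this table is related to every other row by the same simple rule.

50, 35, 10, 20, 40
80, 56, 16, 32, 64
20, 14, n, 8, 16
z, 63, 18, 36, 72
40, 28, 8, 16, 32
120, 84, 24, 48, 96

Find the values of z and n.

z = 90, n = 4

Each row is a constant multiple of every other row — this is a multiplication table with the headers hidden.
Row 4 is 36/20 = 9/5 times row 1, so its entry in column 1 is 50 × 9/5 = 90.
Row 3 is 8/20 = 2/5 times row 1, so its entry in column 3 is 10 × 2/5 = 4.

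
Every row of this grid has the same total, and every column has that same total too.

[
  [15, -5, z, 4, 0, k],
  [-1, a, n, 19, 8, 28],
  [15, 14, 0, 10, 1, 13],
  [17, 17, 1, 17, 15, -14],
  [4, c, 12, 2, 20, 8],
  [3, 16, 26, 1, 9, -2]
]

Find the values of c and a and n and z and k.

Rows 3 and 4 both sum to 53, so that's the common total.
The known cells in column 6 total 33, leaving 53 − 33 = 20 for the blank.
The known cells in row 1 total 34, leaving 53 − 34 = 19 for the blank.
The known cells in column 3 total 58, leaving 53 − 58 = -5 for the blank.
The known cells in row 2 total 49, leaving 53 − 49 = 4 for the blank.
The known cells in row 5 total 46, leaving 53 − 46 = 7 for the blank.

c = 7, a = 4, n = -5, z = 19, k = 20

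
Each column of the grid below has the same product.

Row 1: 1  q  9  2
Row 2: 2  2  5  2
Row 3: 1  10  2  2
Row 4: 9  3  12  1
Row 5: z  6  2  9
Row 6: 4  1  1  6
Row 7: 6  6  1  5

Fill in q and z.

Columns 3 and 4 each multiply to 2160, so every column has product 2160.
Column 2: 2×10×3×6×1×6 = 2160, so the missing entry is 2160 ÷ 2160 = 1.
Column 1: 1×2×1×9×4×6 = 432, so the missing entry is 2160 ÷ 432 = 5.

q = 1, z = 5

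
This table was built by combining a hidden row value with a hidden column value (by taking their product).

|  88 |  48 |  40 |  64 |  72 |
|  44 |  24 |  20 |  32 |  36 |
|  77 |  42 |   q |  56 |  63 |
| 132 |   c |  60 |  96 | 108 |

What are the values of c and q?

c = 72, q = 35

Each row is a constant multiple of every other row — this is a multiplication table with the headers hidden.
Row 4 is 132/88 = 3/2 times row 1, so its entry in column 2 is 48 × 3/2 = 72.
Row 3 is 77/88 = 7/8 times row 1, so its entry in column 3 is 40 × 7/8 = 35.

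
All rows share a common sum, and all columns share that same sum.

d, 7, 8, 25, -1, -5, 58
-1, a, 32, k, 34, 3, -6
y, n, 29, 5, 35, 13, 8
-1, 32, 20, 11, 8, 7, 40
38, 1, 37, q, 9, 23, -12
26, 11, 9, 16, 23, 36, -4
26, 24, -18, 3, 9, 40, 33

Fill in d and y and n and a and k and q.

Rows 4 and 6 both sum to 117, so that's the common total.
Row 1 has 7 + 8 + 25 − 1 − 5 + 58 = 92; the blank must be 117 − 92 = 25.
Row 5 has 38 + 1 + 37 + 9 + 23 − 12 = 96; the blank must be 117 − 96 = 21.
Column 1 has 25 − 1 − 1 + 38 + 26 + 26 = 113; the blank must be 117 − 113 = 4.
Row 3 has 4 + 29 + 5 + 35 + 13 + 8 = 94; the blank must be 117 − 94 = 23.
Column 2 has 7 + 23 + 32 + 1 + 11 + 24 = 98; the blank must be 117 − 98 = 19.
Row 2 has -1 + 19 + 32 + 34 + 3 − 6 = 81; the blank must be 117 − 81 = 36.

d = 25, y = 4, n = 23, a = 19, k = 36, q = 21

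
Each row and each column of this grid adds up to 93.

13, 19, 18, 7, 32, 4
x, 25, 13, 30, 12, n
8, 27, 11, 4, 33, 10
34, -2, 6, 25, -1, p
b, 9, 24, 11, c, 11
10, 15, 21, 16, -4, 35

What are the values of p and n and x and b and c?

The known cells in column 5 total 72, leaving 93 − 72 = 21 for the blank.
The known cells in row 5 total 76, leaving 93 − 76 = 17 for the blank.
The known cells in column 1 total 82, leaving 93 − 82 = 11 for the blank.
The known cells in row 2 total 91, leaving 93 − 91 = 2 for the blank.
The known cells in row 4 total 62, leaving 93 − 62 = 31 for the blank.

p = 31, n = 2, x = 11, b = 17, c = 21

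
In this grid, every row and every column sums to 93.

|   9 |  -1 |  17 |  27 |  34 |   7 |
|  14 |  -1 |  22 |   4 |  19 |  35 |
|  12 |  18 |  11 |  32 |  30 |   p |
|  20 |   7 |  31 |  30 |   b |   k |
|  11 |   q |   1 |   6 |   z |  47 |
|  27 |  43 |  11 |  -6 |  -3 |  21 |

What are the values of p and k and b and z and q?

Row 3: 12 + 18 + 11 + 32 + 30 = 103, so its missing entry is 93 − 103 = -10.
Column 2: -1 − 1 + 18 + 7 + 43 = 66, so its missing entry is 93 − 66 = 27.
Row 5: 11 + 27 + 1 + 6 + 47 = 92, so its missing entry is 93 − 92 = 1.
Column 5: 34 + 19 + 30 + 1 − 3 = 81, so its missing entry is 93 − 81 = 12.
Row 4: 20 + 7 + 31 + 30 + 12 = 100, so its missing entry is 93 − 100 = -7.

p = -10, k = -7, b = 12, z = 1, q = 27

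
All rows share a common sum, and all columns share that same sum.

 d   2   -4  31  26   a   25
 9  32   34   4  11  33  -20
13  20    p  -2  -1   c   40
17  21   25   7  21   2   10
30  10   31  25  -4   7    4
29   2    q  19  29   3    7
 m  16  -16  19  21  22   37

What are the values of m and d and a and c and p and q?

Rows 2 and 4 both sum to 103, so that's the common total.
The known cells in row 7 total 99, leaving 103 − 99 = 4 for the blank.
The known cells in column 1 total 102, leaving 103 − 102 = 1 for the blank.
The known cells in row 1 total 81, leaving 103 − 81 = 22 for the blank.
The known cells in column 6 total 89, leaving 103 − 89 = 14 for the blank.
The known cells in row 3 total 84, leaving 103 − 84 = 19 for the blank.
The known cells in row 6 total 89, leaving 103 − 89 = 14 for the blank.

m = 4, d = 1, a = 22, c = 14, p = 19, q = 14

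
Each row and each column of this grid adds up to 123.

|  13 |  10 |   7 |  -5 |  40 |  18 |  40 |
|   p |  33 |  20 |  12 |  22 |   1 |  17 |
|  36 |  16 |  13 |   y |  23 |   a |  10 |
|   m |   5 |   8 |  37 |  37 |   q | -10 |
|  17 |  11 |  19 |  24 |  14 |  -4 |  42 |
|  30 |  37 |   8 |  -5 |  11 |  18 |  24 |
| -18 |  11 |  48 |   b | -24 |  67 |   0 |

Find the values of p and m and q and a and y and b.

Row 7 has -18 + 11 + 48 − 24 + 67 + 0 = 84; the blank must be 123 − 84 = 39.
Column 4 has -5 + 12 + 37 + 24 − 5 + 39 = 102; the blank must be 123 − 102 = 21.
Row 2 has 33 + 20 + 12 + 22 + 1 + 17 = 105; the blank must be 123 − 105 = 18.
Column 1 has 13 + 18 + 36 + 17 + 30 − 18 = 96; the blank must be 123 − 96 = 27.
Row 3 has 36 + 16 + 13 + 21 + 23 + 10 = 119; the blank must be 123 − 119 = 4.
Row 4 has 27 + 5 + 8 + 37 + 37 − 10 = 104; the blank must be 123 − 104 = 19.

p = 18, m = 27, q = 19, a = 4, y = 21, b = 39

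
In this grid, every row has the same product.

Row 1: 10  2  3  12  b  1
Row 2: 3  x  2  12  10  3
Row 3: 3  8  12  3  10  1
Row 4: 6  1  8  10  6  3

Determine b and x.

Rows 3 and 4 each multiply to 8640, so every row has product 8640.
Row 1: 10×2×3×12×1 = 720, so the missing entry is 8640 ÷ 720 = 12.
Row 2: 3×2×12×10×3 = 2160, so the missing entry is 8640 ÷ 2160 = 4.

b = 12, x = 4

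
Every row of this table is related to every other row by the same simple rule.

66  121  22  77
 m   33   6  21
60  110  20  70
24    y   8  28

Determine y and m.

y = 44, m = 18

Each row is a constant multiple of every other row — this is a multiplication table with the headers hidden.
Row 4 is 8/22 = 4/11 times row 1, so its entry in column 2 is 121 × 4/11 = 44.
Row 2 is 6/22 = 3/11 times row 1, so its entry in column 1 is 66 × 3/11 = 18.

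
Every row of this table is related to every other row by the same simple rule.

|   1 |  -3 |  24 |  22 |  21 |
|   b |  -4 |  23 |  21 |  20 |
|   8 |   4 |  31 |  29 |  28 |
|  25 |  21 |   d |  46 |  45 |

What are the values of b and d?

The difference between any two rows is the same in every column — this is an addition table with the headers hidden.
Row 2 minus row 1 is 20 − 21 = -1, so its entry in column 1 is 1 + (-1) = 0.
Row 4 minus row 1 is 45 − 21 = 24, so its entry in column 3 is 24 + 24 = 48.

b = 0, d = 48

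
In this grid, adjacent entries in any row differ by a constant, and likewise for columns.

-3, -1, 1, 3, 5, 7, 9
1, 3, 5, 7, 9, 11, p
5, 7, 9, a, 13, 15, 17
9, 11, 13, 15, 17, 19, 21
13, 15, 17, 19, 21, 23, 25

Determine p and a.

p = 13, a = 11

Along each row the entries change by 2 per step; down each column they change by 4.
Row 2: from 1 at column 1, stepping by 2 to column 7 gives 13.
Row 3: from 5 at column 1, stepping by 2 to column 4 gives 11.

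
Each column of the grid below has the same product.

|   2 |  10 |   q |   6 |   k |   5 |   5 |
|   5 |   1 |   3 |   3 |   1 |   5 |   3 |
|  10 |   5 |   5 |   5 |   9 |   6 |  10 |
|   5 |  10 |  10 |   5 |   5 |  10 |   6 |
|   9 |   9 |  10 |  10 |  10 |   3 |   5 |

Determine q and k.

Columns 1 and 4 each multiply to 4500, so every column has product 4500.
Column 3: 3×5×10×10 = 1500, so the missing entry is 4500 ÷ 1500 = 3.
Column 5: 1×9×5×10 = 450, so the missing entry is 4500 ÷ 450 = 10.

q = 3, k = 10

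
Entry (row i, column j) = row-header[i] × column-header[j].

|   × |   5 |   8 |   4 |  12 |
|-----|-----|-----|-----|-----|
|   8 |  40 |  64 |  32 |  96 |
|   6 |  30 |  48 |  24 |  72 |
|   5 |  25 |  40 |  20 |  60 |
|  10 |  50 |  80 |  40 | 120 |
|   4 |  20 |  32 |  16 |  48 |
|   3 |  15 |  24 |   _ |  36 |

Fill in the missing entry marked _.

3 × 4 = 12.

12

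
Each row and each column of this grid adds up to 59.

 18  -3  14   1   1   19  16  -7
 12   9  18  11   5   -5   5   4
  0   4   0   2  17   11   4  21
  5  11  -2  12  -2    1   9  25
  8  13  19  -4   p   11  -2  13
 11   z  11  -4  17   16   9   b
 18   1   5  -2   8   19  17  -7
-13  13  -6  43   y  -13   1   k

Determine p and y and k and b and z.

Row 5 has 8 + 13 + 19 − 4 + 11 − 2 + 13 = 58; the blank must be 59 − 58 = 1.
Column 5 has 1 + 5 + 17 − 2 + 1 + 17 + 8 = 47; the blank must be 59 − 47 = 12.
Row 8 has -13 + 13 − 6 + 43 + 12 − 13 + 1 = 37; the blank must be 59 − 37 = 22.
Column 2 has -3 + 9 + 4 + 11 + 13 + 1 + 13 = 48; the blank must be 59 − 48 = 11.
Row 6 has 11 + 11 + 11 − 4 + 17 + 16 + 9 = 71; the blank must be 59 − 71 = -12.

p = 1, y = 12, k = 22, b = -12, z = 11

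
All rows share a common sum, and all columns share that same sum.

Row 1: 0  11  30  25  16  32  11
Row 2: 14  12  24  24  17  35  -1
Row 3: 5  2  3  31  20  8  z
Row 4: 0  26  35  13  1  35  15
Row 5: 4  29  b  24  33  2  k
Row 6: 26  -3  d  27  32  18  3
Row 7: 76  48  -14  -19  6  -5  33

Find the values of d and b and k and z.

Rows 1 and 2 both sum to 125, so that's the common total.
Row 3: 5 + 2 + 3 + 31 + 20 + 8 = 69, so its missing entry is 125 − 69 = 56.
Column 7: 11 − 1 + 56 + 15 + 3 + 33 = 117, so its missing entry is 125 − 117 = 8.
Row 5: 4 + 29 + 24 + 33 + 2 + 8 = 100, so its missing entry is 125 − 100 = 25.
Row 6: 26 − 3 + 27 + 32 + 18 + 3 = 103, so its missing entry is 125 − 103 = 22.

d = 22, b = 25, k = 8, z = 56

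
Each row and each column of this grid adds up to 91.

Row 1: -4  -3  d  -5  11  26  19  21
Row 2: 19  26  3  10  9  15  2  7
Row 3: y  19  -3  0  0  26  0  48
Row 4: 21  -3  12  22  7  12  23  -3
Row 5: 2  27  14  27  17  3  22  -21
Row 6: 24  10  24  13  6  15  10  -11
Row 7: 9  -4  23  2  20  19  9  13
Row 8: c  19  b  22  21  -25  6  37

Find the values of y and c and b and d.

The known cells in row 1 total 65, leaving 91 − 65 = 26 for the blank.
The known cells in row 3 total 90, leaving 91 − 90 = 1 for the blank.
The known cells in column 1 total 72, leaving 91 − 72 = 19 for the blank.
The known cells in row 8 total 99, leaving 91 − 99 = -8 for the blank.

y = 1, c = 19, b = -8, d = 26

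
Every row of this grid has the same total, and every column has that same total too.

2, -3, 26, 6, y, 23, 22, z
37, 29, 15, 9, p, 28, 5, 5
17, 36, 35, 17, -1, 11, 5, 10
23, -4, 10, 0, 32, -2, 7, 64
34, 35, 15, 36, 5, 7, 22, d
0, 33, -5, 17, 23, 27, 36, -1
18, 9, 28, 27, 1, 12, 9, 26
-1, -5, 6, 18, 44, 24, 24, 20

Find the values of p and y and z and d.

p = 2, y = 24, z = 30, d = -24

Rows 3 and 4 both sum to 130, so that's the common total.
Row 5: 34 + 35 + 15 + 36 + 5 + 7 + 22 = 154, so its missing entry is 130 − 154 = -24.
Column 8: 5 + 10 + 64 − 24 − 1 + 26 + 20 = 100, so its missing entry is 130 − 100 = 30.
Row 1: 2 − 3 + 26 + 6 + 23 + 22 + 30 = 106, so its missing entry is 130 − 106 = 24.
Row 2: 37 + 29 + 15 + 9 + 28 + 5 + 5 = 128, so its missing entry is 130 − 128 = 2.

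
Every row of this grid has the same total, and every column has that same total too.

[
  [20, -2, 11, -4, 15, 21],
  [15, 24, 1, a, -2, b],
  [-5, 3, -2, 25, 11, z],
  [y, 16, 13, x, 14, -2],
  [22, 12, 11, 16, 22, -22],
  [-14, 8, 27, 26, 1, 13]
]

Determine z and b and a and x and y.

Rows 1 and 5 both sum to 61, so that's the common total.
The known cells in column 1 total 38, leaving 61 − 38 = 23 for the blank.
The known cells in row 4 total 64, leaving 61 − 64 = -3 for the blank.
The known cells in row 3 total 32, leaving 61 − 32 = 29 for the blank.
The known cells in column 6 total 39, leaving 61 − 39 = 22 for the blank.
The known cells in row 2 total 60, leaving 61 − 60 = 1 for the blank.

z = 29, b = 22, a = 1, x = -3, y = 23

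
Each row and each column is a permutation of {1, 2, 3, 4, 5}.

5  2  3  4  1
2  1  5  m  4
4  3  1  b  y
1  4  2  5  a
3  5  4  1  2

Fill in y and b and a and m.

y = 5, b = 2, a = 3, m = 3

For row 2, column 4: row 2 already has {1, 2, 4, 5}; that leaves 3.
Cell (3,4): column 4 already has {1, 3, 4, 5} → 2.
Cell (3,5): row 3 already has {1, 2, 3, 4} → 5.
Cell (4,5): row 4 already has {1, 2, 4, 5} → 3.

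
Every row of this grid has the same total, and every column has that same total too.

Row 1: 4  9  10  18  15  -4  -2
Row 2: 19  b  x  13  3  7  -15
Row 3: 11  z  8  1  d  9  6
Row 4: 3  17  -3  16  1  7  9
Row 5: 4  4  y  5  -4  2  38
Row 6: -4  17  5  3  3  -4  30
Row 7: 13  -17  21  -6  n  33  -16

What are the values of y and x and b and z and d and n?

Rows 1 and 4 both sum to 50, so that's the common total.
The known cells in row 7 total 28, leaving 50 − 28 = 22 for the blank.
The known cells in column 5 total 40, leaving 50 − 40 = 10 for the blank.
The known cells in row 3 total 45, leaving 50 − 45 = 5 for the blank.
The known cells in column 2 total 35, leaving 50 − 35 = 15 for the blank.
The known cells in row 2 total 42, leaving 50 − 42 = 8 for the blank.
The known cells in row 5 total 49, leaving 50 − 49 = 1 for the blank.

y = 1, x = 8, b = 15, z = 5, d = 10, n = 22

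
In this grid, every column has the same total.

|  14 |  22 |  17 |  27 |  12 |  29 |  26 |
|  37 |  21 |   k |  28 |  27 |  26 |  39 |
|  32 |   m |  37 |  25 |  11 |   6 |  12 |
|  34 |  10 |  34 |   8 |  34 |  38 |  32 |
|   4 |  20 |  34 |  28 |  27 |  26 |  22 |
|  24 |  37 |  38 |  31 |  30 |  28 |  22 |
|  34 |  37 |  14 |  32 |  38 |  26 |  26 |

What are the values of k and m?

k = 5, m = 32

Columns 1 and 5 both add up to 179, so every column sums to 179.
Column 3: 17 + 37 + 34 + 34 + 38 + 14 = 174, so the missing entry is 179 − 174 = 5.
Column 2: 22 + 21 + 10 + 20 + 37 + 37 = 147, so the missing entry is 179 − 147 = 32.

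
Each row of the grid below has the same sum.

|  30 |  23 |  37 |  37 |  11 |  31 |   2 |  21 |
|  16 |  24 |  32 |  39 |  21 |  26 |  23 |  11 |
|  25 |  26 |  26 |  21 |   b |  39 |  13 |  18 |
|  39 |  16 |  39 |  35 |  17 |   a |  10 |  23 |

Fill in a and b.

Row 1 sums to 192 and so does row 2; that's the common total.
In row 4 the known cells total 179, leaving 192 − 179 = 13.
In row 3 the known cells total 168, leaving 192 − 168 = 24.

a = 13, b = 24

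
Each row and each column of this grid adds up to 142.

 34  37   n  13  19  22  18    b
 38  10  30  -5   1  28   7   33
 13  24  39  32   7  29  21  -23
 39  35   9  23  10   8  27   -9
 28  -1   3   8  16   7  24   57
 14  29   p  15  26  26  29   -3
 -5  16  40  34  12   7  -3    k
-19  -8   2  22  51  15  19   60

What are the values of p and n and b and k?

Row 7: -5 + 16 + 40 + 34 + 12 + 7 − 3 = 101, so its missing entry is 142 − 101 = 41.
Column 8: 33 − 23 − 9 + 57 − 3 + 41 + 60 = 156, so its missing entry is 142 − 156 = -14.
Row 1: 34 + 37 + 13 + 19 + 22 + 18 − 14 = 129, so its missing entry is 142 − 129 = 13.
Row 6: 14 + 29 + 15 + 26 + 26 + 29 − 3 = 136, so its missing entry is 142 − 136 = 6.

p = 6, n = 13, b = -14, k = 41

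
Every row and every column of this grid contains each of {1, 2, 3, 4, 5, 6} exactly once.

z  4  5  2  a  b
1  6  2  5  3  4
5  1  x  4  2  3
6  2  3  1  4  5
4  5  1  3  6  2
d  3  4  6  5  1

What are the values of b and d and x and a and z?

b = 6, d = 2, x = 6, a = 1, z = 3

At (row 1, col 5): column 5 already has {2, 3, 4, 5, 6}, so the value is 1.
For row 6, column 1: row 6 already has {1, 3, 4, 5, 6}; that leaves 2.
Cell (1,1): column 1 already has {1, 2, 4, 5, 6} → 3.
For row 1, column 6: row 1 already has {1, 2, 3, 4, 5}; that leaves 6.
Cell (3,3): row 3 already has {1, 2, 3, 4, 5} → 6.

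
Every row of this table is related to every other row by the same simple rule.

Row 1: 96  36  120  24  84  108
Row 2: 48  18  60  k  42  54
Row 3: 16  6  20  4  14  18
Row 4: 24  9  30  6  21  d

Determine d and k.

Each row is a constant multiple of every other row — this is a multiplication table with the headers hidden.
Row 4 is 30/120 = 1/4 times row 1, so its entry in column 6 is 108 × 1/4 = 27.
Row 2 is 60/120 = 1/2 times row 1, so its entry in column 4 is 24 × 1/2 = 12.

d = 27, k = 12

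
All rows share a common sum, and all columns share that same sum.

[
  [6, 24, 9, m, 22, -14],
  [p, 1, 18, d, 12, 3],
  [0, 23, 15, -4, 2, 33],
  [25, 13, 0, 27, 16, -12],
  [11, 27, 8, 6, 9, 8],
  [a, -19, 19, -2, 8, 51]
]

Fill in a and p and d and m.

Rows 3 and 4 both sum to 69, so that's the common total.
Row 1 has 6 + 24 + 9 + 22 − 14 = 47; the blank must be 69 − 47 = 22.
Column 4 has 22 − 4 + 27 + 6 − 2 = 49; the blank must be 69 − 49 = 20.
Row 2 has 1 + 18 + 20 + 12 + 3 = 54; the blank must be 69 − 54 = 15.
Row 6 has -19 + 19 − 2 + 8 + 51 = 57; the blank must be 69 − 57 = 12.

a = 12, p = 15, d = 20, m = 22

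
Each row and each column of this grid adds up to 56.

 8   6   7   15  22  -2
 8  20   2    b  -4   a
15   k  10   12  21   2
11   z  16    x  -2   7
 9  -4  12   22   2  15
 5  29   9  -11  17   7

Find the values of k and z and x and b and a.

Row 3: 15 + 10 + 12 + 21 + 2 = 60, so its missing entry is 56 − 60 = -4.
Column 6: -2 + 2 + 7 + 15 + 7 = 29, so its missing entry is 56 − 29 = 27.
Column 2: 6 + 20 − 4 − 4 + 29 = 47, so its missing entry is 56 − 47 = 9.
Row 4: 11 + 9 + 16 − 2 + 7 = 41, so its missing entry is 56 − 41 = 15.
Row 2: 8 + 20 + 2 − 4 + 27 = 53, so its missing entry is 56 − 53 = 3.

k = -4, z = 9, x = 15, b = 3, a = 27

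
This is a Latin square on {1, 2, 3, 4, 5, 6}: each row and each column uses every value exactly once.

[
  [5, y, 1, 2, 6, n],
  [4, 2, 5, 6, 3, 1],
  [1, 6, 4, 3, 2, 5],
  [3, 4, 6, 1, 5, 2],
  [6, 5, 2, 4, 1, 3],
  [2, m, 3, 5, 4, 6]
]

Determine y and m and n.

y = 3, m = 1, n = 4

For row 6, column 2: row 6 already has {2, 3, 4, 5, 6}; that leaves 1.
For row 1, column 2: column 2 already has {1, 2, 4, 5, 6}; that leaves 3.
Cell (1,6): row 1 already has {1, 2, 3, 5, 6} → 4.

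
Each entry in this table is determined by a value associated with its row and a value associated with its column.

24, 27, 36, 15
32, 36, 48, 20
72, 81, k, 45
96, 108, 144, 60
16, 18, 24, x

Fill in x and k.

Each row is a constant multiple of every other row — this is a multiplication table with the headers hidden.
Row 5 is 18/27 = 2/3 times row 1, so its entry in column 4 is 15 × 2/3 = 10.
Row 3 is 81/27 = 3/1 times row 1, so its entry in column 3 is 36 × 3/1 = 108.

x = 10, k = 108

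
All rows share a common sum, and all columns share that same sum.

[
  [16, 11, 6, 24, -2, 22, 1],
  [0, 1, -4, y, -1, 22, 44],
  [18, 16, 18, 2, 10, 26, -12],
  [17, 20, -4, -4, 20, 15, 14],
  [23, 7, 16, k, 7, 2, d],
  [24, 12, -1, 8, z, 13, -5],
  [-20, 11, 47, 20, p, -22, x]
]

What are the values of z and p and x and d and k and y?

z = 27, p = 17, x = 25, d = 11, k = 12, y = 16

Rows 1 and 3 both sum to 78, so that's the common total.
Row 6 has 24 + 12 − 1 + 8 + 13 − 5 = 51; the blank must be 78 − 51 = 27.
Column 5 has -2 − 1 + 10 + 20 + 7 + 27 = 61; the blank must be 78 − 61 = 17.
Row 7 has -20 + 11 + 47 + 20 + 17 − 22 = 53; the blank must be 78 − 53 = 25.
Column 7 has 1 + 44 − 12 + 14 − 5 + 25 = 67; the blank must be 78 − 67 = 11.
Row 5 has 23 + 7 + 16 + 7 + 2 + 11 = 66; the blank must be 78 − 66 = 12.
Row 2 has 0 + 1 − 4 − 1 + 22 + 44 = 62; the blank must be 78 − 62 = 16.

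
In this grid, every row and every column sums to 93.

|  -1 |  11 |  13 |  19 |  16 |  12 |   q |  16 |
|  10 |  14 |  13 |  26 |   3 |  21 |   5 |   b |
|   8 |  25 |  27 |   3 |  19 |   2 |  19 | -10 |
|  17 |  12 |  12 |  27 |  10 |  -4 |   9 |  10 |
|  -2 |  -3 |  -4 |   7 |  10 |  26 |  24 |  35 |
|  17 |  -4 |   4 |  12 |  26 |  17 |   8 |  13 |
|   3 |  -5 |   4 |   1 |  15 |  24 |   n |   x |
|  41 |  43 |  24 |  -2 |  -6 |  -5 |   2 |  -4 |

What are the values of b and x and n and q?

b = 1, x = 32, n = 19, q = 7

Row 2 has 10 + 14 + 13 + 26 + 3 + 21 + 5 = 92; the blank must be 93 − 92 = 1.
Column 8 has 16 + 1 − 10 + 10 + 35 + 13 − 4 = 61; the blank must be 93 − 61 = 32.
Row 7 has 3 − 5 + 4 + 1 + 15 + 24 + 32 = 74; the blank must be 93 − 74 = 19.
Row 1 has -1 + 11 + 13 + 19 + 16 + 12 + 16 = 86; the blank must be 93 − 86 = 7.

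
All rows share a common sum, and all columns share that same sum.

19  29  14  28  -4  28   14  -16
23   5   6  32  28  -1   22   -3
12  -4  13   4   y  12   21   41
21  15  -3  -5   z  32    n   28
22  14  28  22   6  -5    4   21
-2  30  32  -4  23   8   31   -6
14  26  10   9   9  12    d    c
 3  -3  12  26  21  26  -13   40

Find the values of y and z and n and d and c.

y = 13, z = 16, n = 8, d = 25, c = 7

Rows 1 and 2 both sum to 112, so that's the common total.
The known cells in row 3 total 99, leaving 112 − 99 = 13 for the blank.
The known cells in column 5 total 96, leaving 112 − 96 = 16 for the blank.
The known cells in column 8 total 105, leaving 112 − 105 = 7 for the blank.
The known cells in row 4 total 104, leaving 112 − 104 = 8 for the blank.
The known cells in row 7 total 87, leaving 112 − 87 = 25 for the blank.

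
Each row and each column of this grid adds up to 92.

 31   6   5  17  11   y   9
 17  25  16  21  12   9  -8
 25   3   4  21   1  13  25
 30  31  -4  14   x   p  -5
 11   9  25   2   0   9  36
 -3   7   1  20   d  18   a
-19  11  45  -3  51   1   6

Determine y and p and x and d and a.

y = 13, p = 29, x = -3, d = 20, a = 29

Column 7 has 9 − 8 + 25 − 5 + 36 + 6 = 63; the blank must be 92 − 63 = 29.
Row 6 has -3 + 7 + 1 + 20 + 18 + 29 = 72; the blank must be 92 − 72 = 20.
Column 5 has 11 + 12 + 1 + 0 + 20 + 51 = 95; the blank must be 92 − 95 = -3.
Row 1 has 31 + 6 + 5 + 17 + 11 + 9 = 79; the blank must be 92 − 79 = 13.
Row 4 has 30 + 31 − 4 + 14 − 3 − 5 = 63; the blank must be 92 − 63 = 29.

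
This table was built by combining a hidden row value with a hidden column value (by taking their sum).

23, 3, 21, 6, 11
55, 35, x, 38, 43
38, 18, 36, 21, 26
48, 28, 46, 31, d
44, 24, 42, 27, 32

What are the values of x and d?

x = 53, d = 36

The difference between any two rows is the same in every column — this is an addition table with the headers hidden.
Row 2 minus row 1 is 55 − 23 = 32, so its entry in column 3 is 21 + 32 = 53.
Row 4 minus row 1 is 48 − 23 = 25, so its entry in column 5 is 11 + 25 = 36.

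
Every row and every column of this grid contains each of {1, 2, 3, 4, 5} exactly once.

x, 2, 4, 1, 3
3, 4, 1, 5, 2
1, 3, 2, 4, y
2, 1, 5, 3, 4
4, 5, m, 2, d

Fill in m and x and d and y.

m = 3, x = 5, d = 1, y = 5

At (row 3, col 5): row 3 already has {1, 2, 3, 4}, so the value is 5.
For row 5, column 5: column 5 already has {2, 3, 4, 5}; that leaves 1.
For row 5, column 3: row 5 already has {1, 2, 4, 5}; that leaves 3.
Cell (1,1): row 1 already has {1, 2, 3, 4} → 5.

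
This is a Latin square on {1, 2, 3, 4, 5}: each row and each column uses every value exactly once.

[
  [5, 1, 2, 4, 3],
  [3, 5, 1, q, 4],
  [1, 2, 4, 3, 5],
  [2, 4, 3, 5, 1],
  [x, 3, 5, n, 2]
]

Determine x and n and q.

x = 4, n = 1, q = 2

At (row 5, col 1): column 1 already has {1, 2, 3, 5}, so the value is 4.
At (row 2, col 4): row 2 already has {1, 3, 4, 5}, so the value is 2.
For row 5, column 4: row 5 already has {2, 3, 4, 5}; that leaves 1.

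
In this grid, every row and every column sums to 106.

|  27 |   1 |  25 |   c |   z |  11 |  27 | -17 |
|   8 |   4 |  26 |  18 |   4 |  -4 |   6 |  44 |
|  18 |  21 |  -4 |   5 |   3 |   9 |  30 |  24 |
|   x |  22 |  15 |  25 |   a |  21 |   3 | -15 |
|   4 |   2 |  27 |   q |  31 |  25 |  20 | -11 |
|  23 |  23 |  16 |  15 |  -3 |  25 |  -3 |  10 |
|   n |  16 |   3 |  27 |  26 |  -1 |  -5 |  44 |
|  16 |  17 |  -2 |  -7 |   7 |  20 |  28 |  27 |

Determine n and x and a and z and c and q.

n = -4, x = 14, a = 21, z = 17, c = 15, q = 8

Row 5: 4 + 2 + 27 + 31 + 25 + 20 − 11 = 98, so its missing entry is 106 − 98 = 8.
Column 4: 18 + 5 + 25 + 8 + 15 + 27 − 7 = 91, so its missing entry is 106 − 91 = 15.
Row 1: 27 + 1 + 25 + 15 + 11 + 27 − 17 = 89, so its missing entry is 106 − 89 = 17.
Column 5: 17 + 4 + 3 + 31 − 3 + 26 + 7 = 85, so its missing entry is 106 − 85 = 21.
Row 4: 22 + 15 + 25 + 21 + 21 + 3 − 15 = 92, so its missing entry is 106 − 92 = 14.
Row 7: 16 + 3 + 27 + 26 − 1 − 5 + 44 = 110, so its missing entry is 106 − 110 = -4.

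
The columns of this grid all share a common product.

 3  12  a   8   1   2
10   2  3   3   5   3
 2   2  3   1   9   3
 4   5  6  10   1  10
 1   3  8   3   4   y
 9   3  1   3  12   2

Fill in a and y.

Columns 1 and 4 each multiply to 2160, so every column has product 2160.
Column 3: 3×3×6×8×1 = 432, so the missing entry is 2160 ÷ 432 = 5.
Column 6: 2×3×3×10×2 = 360, so the missing entry is 2160 ÷ 360 = 6.

a = 5, y = 6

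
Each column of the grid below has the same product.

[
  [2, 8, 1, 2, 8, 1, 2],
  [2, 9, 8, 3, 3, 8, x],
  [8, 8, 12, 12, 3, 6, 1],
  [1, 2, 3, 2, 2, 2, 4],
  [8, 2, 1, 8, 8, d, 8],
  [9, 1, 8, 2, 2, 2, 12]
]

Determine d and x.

d = 12, x = 3

Columns 2 and 4 each multiply to 2304, so every column has product 2304.
Column 6: 1×8×6×2×2 = 192, so the missing entry is 2304 ÷ 192 = 12.
Column 7: 2×1×4×8×12 = 768, so the missing entry is 2304 ÷ 768 = 3.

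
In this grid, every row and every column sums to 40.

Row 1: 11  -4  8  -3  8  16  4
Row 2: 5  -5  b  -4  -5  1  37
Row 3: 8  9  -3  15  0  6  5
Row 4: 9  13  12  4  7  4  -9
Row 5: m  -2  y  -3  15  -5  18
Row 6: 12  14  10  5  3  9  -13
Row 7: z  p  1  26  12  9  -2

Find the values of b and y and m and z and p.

b = 11, y = 1, m = 16, z = -21, p = 15

Row 2 has 5 − 5 − 4 − 5 + 1 + 37 = 29; the blank must be 40 − 29 = 11.
Column 2 has -4 − 5 + 9 + 13 − 2 + 14 = 25; the blank must be 40 − 25 = 15.
Column 3 has 8 + 11 − 3 + 12 + 10 + 1 = 39; the blank must be 40 − 39 = 1.
Row 5 has -2 + 1 − 3 + 15 − 5 + 18 = 24; the blank must be 40 − 24 = 16.
Row 7 has 15 + 1 + 26 + 12 + 9 − 2 = 61; the blank must be 40 − 61 = -21.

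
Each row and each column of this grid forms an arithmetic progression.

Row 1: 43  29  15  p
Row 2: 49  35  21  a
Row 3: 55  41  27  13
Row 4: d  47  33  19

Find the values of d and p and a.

d = 61, p = 1, a = 7

Along each row the entries change by -14 per step; down each column they change by 6.
Row 4: from 47 at column 2, stepping by -14 to column 1 gives 61.
Row 1: from 43 at column 1, stepping by -14 to column 4 gives 1.
Row 2: from 49 at column 1, stepping by -14 to column 4 gives 7.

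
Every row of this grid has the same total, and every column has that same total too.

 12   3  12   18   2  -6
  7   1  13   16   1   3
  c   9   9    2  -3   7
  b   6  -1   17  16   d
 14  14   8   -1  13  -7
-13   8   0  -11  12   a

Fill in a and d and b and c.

a = 45, d = -1, b = 4, c = 17

Rows 1 and 2 both sum to 41, so that's the common total.
The known cells in row 6 total -4, leaving 41 − (-4) = 45 for the blank.
The known cells in row 3 total 24, leaving 41 − 24 = 17 for the blank.
The known cells in column 6 total 42, leaving 41 − 42 = -1 for the blank.
The known cells in row 4 total 37, leaving 41 − 37 = 4 for the blank.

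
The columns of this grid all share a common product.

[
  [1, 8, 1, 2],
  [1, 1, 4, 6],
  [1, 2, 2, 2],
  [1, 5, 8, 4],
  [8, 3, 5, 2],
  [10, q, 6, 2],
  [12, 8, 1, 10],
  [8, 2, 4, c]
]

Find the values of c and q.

Columns 1 and 3 each multiply to 7680, so every column has product 7680.
Column 4: 2×6×2×4×2×2×10 = 3840, so the missing entry is 7680 ÷ 3840 = 2.
Column 2: 8×1×2×5×3×8×2 = 3840, so the missing entry is 7680 ÷ 3840 = 2.

c = 2, q = 2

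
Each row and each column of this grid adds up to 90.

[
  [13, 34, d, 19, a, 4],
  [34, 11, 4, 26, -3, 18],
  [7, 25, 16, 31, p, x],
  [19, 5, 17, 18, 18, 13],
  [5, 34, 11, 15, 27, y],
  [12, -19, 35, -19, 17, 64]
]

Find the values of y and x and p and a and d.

y = -2, x = -7, p = 18, a = 13, d = 7

Row 5: 5 + 34 + 11 + 15 + 27 = 92, so its missing entry is 90 − 92 = -2.
Column 3: 4 + 16 + 17 + 11 + 35 = 83, so its missing entry is 90 − 83 = 7.
Row 1: 13 + 34 + 7 + 19 + 4 = 77, so its missing entry is 90 − 77 = 13.
Column 5: 13 − 3 + 18 + 27 + 17 = 72, so its missing entry is 90 − 72 = 18.
Row 3: 7 + 25 + 16 + 31 + 18 = 97, so its missing entry is 90 − 97 = -7.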